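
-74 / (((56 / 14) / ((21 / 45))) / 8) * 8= -8288 / 15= -552.53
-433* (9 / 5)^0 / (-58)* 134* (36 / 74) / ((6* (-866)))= -0.09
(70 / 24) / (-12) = -35 / 144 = -0.24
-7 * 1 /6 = -7 /6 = -1.17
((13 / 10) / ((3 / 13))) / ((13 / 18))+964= 4859 / 5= 971.80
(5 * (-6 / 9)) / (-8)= 0.42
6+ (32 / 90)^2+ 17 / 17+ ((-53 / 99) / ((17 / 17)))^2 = 1816376 / 245025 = 7.41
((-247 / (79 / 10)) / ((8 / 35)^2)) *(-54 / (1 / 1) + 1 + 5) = 28725.47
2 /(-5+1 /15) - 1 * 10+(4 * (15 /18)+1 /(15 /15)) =-674 /111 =-6.07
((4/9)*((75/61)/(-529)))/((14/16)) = -800/677649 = -0.00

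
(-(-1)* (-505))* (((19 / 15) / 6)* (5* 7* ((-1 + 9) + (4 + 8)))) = -671650 / 9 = -74627.78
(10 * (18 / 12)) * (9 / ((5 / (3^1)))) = 81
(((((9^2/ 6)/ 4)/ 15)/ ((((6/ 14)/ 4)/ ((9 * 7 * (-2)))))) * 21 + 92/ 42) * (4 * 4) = -9331408/ 105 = -88870.55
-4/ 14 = -2/ 7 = -0.29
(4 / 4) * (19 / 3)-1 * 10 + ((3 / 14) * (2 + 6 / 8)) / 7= -4213 / 1176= -3.58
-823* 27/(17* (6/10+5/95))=-2110995/1054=-2002.84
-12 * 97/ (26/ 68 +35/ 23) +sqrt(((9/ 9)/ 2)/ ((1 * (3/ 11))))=-910248/ 1489 +sqrt(66)/ 6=-609.96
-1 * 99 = -99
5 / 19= 0.26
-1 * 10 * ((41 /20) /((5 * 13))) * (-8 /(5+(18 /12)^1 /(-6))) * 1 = 656 /1235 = 0.53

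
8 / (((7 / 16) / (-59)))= -7552 / 7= -1078.86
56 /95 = 0.59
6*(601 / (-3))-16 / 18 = -10826 / 9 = -1202.89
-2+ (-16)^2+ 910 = 1164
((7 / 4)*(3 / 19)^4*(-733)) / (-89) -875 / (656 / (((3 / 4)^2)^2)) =-804599565651 / 1947817283584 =-0.41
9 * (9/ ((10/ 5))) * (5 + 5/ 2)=1215/ 4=303.75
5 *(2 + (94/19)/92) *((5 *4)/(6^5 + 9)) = 17950/680409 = 0.03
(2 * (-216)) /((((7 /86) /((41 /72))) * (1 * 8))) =-5289 /14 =-377.79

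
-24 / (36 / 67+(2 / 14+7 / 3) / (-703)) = -2967363 / 65998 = -44.96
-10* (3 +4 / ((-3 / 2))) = -10 / 3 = -3.33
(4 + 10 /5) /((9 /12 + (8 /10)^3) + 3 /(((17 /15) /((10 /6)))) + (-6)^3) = -51000 /1787773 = -0.03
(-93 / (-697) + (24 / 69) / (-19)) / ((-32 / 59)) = -2068835 / 9746848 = -0.21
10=10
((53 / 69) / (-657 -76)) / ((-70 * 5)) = 0.00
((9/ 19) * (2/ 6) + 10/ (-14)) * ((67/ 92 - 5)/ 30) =4847/ 61180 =0.08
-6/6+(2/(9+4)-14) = -193/13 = -14.85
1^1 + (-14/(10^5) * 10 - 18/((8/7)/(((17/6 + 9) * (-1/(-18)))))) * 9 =-922001/10000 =-92.20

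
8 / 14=0.57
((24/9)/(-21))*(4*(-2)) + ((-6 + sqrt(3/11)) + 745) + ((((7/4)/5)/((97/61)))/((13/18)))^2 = sqrt(33)/11 + 7414233538987/10017762300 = 740.63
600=600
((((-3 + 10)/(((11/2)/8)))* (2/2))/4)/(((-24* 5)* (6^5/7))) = -49/2566080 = -0.00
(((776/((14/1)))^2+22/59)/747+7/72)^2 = 5291844190873969/298481460411456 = 17.73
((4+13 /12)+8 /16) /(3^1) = 1.86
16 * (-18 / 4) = -72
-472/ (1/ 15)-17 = -7097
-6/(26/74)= -222/13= -17.08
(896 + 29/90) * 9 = 80669/10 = 8066.90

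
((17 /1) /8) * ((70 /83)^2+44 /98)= 3329093 /1350244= 2.47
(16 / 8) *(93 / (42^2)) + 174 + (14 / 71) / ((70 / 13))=18175207 / 104370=174.14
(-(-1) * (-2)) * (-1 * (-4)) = -8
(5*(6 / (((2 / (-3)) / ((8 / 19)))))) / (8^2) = -45 / 152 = -0.30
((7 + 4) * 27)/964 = 297/964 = 0.31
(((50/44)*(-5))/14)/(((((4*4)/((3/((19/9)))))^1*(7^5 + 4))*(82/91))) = -43875/18438842752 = -0.00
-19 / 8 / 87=-0.03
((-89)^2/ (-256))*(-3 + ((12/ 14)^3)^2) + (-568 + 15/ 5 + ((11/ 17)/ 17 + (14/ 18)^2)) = -341098493446253/ 705035632896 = -483.80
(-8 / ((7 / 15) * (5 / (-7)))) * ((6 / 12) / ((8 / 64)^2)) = 768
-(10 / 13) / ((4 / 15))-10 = -335 / 26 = -12.88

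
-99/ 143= -9/ 13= -0.69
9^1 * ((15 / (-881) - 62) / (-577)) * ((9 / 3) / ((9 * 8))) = 163911 / 4066696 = 0.04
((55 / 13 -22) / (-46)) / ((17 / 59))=13629 / 10166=1.34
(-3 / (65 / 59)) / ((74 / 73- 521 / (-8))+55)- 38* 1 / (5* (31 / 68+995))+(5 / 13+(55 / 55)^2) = 32432187094 / 23943998975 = 1.35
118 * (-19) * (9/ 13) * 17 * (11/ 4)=-1886643/ 26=-72563.19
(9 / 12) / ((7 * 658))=3 / 18424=0.00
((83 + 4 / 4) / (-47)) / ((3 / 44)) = -1232 / 47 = -26.21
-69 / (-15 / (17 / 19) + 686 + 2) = -1173 / 11411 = -0.10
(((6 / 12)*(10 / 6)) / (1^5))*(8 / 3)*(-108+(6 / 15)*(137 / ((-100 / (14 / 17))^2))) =-390136574 / 1625625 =-239.99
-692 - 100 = -792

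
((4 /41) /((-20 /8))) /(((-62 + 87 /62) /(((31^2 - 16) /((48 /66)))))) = 128898 /154037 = 0.84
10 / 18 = 5 / 9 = 0.56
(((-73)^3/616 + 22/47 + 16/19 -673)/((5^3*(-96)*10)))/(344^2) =143376137/1562285125632000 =0.00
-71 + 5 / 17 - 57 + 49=-1338 / 17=-78.71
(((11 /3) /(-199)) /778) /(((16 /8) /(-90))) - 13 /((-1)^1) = 13.00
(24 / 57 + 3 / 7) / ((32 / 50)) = 2825 / 2128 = 1.33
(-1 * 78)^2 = 6084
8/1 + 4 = 12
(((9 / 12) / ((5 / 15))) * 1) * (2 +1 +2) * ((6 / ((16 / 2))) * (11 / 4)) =1485 / 64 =23.20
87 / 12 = 29 / 4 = 7.25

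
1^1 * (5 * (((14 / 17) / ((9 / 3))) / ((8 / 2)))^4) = 12005 / 108243216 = 0.00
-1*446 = -446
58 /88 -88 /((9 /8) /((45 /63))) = -153053 /2772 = -55.21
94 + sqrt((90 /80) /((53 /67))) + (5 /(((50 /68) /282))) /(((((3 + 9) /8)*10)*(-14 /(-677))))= 3*sqrt(7102) /212 + 1098296 /175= 6277.17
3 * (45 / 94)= 1.44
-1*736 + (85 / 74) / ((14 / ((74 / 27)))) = -278123 / 378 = -735.78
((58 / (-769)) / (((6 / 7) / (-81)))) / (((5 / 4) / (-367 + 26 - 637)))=-21441672 / 3845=-5576.51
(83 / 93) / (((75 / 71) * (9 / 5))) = 5893 / 12555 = 0.47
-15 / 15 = -1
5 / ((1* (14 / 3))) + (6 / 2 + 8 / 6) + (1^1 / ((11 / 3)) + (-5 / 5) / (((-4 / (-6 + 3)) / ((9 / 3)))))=3167 / 924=3.43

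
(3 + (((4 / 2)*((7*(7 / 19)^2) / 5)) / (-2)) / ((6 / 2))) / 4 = 0.73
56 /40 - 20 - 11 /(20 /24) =-159 /5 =-31.80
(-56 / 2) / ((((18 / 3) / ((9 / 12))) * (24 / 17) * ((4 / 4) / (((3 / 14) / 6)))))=-17 / 192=-0.09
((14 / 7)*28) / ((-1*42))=-1.33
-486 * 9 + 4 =-4370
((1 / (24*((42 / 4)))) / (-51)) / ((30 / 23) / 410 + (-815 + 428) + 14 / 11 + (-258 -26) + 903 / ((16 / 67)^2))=-663872 / 129384959530239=-0.00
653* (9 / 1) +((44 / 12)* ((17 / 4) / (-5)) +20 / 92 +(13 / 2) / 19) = 154027891 / 26220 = 5874.44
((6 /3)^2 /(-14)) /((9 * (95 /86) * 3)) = -172 /17955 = -0.01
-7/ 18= -0.39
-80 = -80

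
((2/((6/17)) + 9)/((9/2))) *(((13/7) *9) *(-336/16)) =-1144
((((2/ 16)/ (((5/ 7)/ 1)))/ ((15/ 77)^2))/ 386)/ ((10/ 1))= 41503/ 34740000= 0.00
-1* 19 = -19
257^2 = 66049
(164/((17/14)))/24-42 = -1855/51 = -36.37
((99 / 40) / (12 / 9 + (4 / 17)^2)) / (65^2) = 85833 / 203476000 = 0.00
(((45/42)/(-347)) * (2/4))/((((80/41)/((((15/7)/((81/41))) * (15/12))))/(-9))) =0.01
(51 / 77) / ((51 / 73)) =73 / 77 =0.95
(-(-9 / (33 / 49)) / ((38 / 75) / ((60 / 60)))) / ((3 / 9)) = 33075 / 418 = 79.13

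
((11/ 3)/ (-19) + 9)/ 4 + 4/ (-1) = -205/ 114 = -1.80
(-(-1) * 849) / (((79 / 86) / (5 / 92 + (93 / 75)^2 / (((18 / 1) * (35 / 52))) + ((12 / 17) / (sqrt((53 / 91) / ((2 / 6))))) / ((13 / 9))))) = 39951885703 / 238481250 + 2628504 * sqrt(14469) / 925327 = 509.22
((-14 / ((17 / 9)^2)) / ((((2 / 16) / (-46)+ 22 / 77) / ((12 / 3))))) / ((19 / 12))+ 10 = -412294 / 16473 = -25.03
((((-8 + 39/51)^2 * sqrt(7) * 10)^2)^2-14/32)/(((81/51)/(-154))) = -31626248524449976068819301/88633153368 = -356821881233758.25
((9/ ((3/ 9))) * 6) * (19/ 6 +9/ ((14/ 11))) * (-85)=-986850/ 7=-140978.57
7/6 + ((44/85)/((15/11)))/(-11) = 2887/2550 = 1.13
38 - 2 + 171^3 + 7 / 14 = 10000495 / 2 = 5000247.50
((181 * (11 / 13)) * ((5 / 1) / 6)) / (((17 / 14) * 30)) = 13937 / 3978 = 3.50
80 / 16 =5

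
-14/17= -0.82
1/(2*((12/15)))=5/8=0.62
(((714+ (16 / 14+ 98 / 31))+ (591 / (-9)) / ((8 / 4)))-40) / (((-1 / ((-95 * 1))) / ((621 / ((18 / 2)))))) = 1836280555 / 434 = 4231061.19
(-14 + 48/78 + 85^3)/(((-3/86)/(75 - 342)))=61105333954/13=4700410304.15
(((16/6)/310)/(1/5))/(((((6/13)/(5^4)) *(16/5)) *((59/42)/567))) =7346.48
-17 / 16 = -1.06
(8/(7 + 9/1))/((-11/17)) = -17/22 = -0.77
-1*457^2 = -208849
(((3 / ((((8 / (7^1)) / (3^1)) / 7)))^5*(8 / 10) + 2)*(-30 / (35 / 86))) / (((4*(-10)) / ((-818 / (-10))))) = 880047204613044081 / 14336000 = 61387221303.92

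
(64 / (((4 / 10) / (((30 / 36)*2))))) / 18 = 400 / 27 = 14.81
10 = 10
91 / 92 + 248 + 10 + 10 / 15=71665 / 276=259.66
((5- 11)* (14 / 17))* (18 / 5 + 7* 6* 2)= -36792 / 85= -432.85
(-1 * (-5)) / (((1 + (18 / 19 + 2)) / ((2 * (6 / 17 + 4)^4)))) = 1139489888 / 1252815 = 909.54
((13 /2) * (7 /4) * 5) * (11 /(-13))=-385 /8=-48.12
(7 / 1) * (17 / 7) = 17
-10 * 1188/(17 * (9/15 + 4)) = -59400/391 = -151.92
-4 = -4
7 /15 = 0.47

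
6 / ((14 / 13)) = 39 / 7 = 5.57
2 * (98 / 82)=98 / 41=2.39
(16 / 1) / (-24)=-2 / 3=-0.67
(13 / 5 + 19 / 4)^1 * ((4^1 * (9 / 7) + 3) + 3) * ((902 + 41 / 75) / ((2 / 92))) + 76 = 425041289 / 125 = 3400330.31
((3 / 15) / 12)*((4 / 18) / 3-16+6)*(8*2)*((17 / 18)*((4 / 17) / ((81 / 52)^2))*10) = -11594752 / 4782969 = -2.42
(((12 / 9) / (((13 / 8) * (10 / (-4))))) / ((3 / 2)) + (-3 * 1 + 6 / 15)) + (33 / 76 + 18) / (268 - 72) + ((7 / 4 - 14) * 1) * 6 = -664234679 / 8714160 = -76.22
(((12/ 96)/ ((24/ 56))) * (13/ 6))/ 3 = 91/ 432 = 0.21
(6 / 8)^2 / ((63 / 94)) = 47 / 56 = 0.84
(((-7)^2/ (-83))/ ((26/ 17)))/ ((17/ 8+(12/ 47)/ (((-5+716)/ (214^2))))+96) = -0.00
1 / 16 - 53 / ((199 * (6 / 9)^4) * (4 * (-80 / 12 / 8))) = 14869 / 31840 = 0.47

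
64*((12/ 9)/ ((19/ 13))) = 3328/ 57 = 58.39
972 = 972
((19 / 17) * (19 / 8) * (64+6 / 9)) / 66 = 35017 / 13464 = 2.60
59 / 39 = 1.51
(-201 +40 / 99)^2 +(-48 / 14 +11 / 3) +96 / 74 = 102148286710 / 2538459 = 40240.27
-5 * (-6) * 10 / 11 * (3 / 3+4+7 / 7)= 163.64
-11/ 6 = -1.83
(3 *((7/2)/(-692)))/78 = -0.00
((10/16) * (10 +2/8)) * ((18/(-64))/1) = -1845/1024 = -1.80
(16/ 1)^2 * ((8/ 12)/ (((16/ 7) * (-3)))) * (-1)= 224/ 9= 24.89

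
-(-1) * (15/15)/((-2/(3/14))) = -3/28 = -0.11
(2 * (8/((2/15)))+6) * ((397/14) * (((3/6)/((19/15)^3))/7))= 12058875/96026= 125.58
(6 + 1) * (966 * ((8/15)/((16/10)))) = 2254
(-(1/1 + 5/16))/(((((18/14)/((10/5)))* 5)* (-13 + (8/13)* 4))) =637/16440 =0.04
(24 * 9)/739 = 216/739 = 0.29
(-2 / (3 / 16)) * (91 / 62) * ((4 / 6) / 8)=-364 / 279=-1.30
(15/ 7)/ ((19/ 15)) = 225/ 133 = 1.69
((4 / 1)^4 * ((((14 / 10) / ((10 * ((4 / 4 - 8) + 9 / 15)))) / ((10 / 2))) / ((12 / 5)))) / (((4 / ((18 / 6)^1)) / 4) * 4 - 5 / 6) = -14 / 15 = -0.93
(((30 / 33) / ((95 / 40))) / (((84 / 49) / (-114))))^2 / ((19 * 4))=19600 / 2299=8.53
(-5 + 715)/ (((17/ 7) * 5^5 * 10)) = 497/ 53125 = 0.01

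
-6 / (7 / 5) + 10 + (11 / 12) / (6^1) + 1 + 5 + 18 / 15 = 13.07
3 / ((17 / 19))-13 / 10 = 349 / 170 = 2.05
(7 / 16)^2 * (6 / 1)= 147 / 128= 1.15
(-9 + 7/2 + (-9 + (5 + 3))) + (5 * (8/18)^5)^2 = -45275768413/6973568802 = -6.49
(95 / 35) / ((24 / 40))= 95 / 21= 4.52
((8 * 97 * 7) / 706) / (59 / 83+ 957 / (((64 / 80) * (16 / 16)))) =901712 / 140279023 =0.01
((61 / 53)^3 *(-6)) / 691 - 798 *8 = -656749022574 / 102874007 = -6384.01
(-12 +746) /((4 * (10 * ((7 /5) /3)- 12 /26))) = 14313 /328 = 43.64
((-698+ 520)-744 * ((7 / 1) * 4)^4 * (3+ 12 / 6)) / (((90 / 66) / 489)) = -4099731252914 / 5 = -819946250582.80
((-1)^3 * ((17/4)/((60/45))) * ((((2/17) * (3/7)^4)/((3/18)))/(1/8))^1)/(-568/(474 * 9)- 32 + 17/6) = 6219828/300108193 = 0.02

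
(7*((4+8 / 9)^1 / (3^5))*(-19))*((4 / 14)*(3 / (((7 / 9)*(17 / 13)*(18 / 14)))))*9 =-21736 / 1377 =-15.79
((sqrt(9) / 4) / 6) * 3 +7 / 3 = 65 / 24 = 2.71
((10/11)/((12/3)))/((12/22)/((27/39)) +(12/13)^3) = 0.14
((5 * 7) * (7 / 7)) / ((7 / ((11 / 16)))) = 55 / 16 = 3.44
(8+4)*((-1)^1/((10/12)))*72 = -5184/5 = -1036.80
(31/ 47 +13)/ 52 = 321/ 1222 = 0.26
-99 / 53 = -1.87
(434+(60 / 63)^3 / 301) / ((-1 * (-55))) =1209809474 / 153315855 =7.89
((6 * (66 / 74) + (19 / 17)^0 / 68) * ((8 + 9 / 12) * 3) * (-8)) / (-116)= 1417605 / 145928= 9.71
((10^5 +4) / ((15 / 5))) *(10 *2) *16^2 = 512020480 / 3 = 170673493.33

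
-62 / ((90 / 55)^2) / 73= -3751 / 11826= -0.32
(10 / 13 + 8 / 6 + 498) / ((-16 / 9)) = -3657 / 13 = -281.31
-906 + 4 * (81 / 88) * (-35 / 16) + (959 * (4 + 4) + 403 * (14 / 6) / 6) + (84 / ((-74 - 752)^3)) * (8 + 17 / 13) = 2865840318116995 / 414458108064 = 6914.67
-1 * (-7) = 7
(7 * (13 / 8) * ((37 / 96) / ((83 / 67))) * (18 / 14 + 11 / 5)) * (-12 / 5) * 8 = -236.85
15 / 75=1 / 5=0.20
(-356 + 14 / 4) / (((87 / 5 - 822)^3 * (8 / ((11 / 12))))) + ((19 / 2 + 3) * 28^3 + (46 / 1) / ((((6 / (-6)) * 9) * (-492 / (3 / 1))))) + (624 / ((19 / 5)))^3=5510486467827261810453887 / 1171857304051428672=4702352.79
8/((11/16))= 128/11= 11.64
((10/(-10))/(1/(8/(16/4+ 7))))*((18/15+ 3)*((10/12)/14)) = -2/11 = -0.18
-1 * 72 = -72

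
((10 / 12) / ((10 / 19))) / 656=19 / 7872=0.00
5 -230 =-225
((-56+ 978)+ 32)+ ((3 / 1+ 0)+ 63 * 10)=1587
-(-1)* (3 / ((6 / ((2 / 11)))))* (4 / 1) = 4 / 11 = 0.36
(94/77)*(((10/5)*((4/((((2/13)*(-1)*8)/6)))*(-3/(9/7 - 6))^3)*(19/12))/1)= -568841/29282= -19.43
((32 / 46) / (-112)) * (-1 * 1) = 1 / 161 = 0.01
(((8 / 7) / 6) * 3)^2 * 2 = 32 / 49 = 0.65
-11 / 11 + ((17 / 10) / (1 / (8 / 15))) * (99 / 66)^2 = 26 / 25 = 1.04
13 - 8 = 5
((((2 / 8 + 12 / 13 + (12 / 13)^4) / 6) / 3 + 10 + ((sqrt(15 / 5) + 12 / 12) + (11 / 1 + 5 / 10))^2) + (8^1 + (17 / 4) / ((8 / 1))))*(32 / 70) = 80*sqrt(3) / 7 + 292643921 / 3598686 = 101.11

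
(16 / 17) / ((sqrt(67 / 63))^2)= 1008 / 1139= 0.88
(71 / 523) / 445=71 / 232735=0.00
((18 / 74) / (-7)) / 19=-9 / 4921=-0.00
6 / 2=3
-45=-45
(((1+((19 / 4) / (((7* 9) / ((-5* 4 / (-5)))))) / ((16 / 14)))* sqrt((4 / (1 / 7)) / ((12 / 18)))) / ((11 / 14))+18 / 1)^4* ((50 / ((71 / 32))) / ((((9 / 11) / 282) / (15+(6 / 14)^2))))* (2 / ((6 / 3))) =1370837085612800* sqrt(42) / 231957+130600324356461459600 / 3375670221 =76989082752.16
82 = 82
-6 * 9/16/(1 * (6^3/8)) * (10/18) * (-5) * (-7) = -175/72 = -2.43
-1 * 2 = -2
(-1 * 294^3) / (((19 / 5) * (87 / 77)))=-3261230280 / 551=-5918748.24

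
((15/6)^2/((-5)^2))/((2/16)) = 2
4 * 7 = 28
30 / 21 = 10 / 7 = 1.43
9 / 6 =3 / 2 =1.50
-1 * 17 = -17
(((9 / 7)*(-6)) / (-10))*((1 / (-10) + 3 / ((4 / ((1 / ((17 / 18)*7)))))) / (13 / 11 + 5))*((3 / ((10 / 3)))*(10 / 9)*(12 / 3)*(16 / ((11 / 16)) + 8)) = 74304 / 354025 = 0.21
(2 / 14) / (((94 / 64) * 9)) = 32 / 2961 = 0.01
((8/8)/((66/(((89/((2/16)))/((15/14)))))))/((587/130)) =129584/58113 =2.23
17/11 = 1.55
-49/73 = -0.67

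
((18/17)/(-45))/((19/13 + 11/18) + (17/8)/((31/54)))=-29016/7120705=-0.00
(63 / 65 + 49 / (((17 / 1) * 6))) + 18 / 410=81197 / 54366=1.49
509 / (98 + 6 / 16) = 4072 / 787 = 5.17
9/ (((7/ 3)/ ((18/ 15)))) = 162/ 35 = 4.63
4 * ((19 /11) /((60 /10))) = 38 /33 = 1.15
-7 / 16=-0.44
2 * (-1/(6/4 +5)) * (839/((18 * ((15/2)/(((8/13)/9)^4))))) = -13746176/328867205355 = -0.00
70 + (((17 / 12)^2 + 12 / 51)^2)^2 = 95.28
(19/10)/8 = 19/80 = 0.24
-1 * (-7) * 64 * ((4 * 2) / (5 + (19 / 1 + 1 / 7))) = 25088 / 169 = 148.45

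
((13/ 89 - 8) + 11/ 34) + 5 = -7657/ 3026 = -2.53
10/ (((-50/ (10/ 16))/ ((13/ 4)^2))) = -169/ 128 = -1.32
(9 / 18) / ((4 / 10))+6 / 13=89 / 52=1.71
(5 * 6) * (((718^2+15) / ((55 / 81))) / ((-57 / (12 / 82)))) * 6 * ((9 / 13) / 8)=-3382451379 / 111397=-30363.94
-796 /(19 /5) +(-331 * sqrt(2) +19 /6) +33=-331 * sqrt(2) - 19757 /114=-641.41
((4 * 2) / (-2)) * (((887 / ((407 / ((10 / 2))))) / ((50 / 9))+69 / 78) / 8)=-1.42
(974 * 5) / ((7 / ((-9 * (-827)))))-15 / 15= 36247403 / 7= 5178200.43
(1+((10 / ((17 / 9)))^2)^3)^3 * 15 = 2251726315697618425130749717919865135 / 14063084452067724991009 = 160116105636167.35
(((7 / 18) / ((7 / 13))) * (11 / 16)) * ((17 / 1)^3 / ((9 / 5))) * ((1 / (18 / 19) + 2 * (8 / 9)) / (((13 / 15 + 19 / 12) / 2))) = 298587575 / 95256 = 3134.58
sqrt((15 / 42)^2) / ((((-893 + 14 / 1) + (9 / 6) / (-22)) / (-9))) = 330 / 90251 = 0.00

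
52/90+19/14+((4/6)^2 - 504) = -316021/630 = -501.62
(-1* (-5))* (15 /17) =75 /17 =4.41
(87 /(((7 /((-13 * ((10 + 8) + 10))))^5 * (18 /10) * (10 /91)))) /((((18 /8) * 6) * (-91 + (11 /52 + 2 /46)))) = 1200016694775808 /8791011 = 136504970.22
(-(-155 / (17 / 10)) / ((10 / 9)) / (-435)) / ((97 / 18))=-1674 / 47821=-0.04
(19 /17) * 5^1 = 95 /17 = 5.59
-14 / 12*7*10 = -245 / 3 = -81.67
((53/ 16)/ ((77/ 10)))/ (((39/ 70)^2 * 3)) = 46375/ 100386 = 0.46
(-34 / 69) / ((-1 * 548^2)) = 17 / 10360488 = 0.00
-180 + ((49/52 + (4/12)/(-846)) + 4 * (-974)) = -268904933/65988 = -4075.06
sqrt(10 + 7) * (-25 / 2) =-25 * sqrt(17) / 2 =-51.54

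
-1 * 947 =-947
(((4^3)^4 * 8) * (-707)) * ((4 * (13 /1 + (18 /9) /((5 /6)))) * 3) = -17536029347020.80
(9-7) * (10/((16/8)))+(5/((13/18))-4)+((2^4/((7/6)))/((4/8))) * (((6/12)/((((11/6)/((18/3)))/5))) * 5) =1136136/1001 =1135.00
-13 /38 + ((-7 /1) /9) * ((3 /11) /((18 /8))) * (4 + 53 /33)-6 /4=-441455 /186219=-2.37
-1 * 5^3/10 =-25/2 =-12.50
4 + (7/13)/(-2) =97/26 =3.73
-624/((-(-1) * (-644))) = 0.97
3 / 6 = 1 / 2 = 0.50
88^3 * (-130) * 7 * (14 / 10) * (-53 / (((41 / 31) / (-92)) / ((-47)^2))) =-289893548995162112 / 41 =-7070574365735661.27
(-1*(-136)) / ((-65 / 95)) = -2584 / 13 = -198.77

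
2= 2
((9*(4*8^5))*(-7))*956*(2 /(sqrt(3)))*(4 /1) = -21051211776*sqrt(3) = -36461768356.92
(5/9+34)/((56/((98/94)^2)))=106673/159048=0.67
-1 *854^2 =-729316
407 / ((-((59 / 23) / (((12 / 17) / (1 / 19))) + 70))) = -2134308 / 368083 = -5.80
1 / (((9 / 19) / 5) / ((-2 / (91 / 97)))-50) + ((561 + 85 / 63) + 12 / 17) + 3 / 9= 556497400561 / 987803649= 563.37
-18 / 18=-1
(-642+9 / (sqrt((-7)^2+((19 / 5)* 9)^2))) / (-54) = 107 / 9 - 5* sqrt(30466) / 182796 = 11.88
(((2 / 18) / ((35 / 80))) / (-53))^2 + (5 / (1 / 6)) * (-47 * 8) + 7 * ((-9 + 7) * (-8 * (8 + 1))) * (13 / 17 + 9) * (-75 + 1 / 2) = -141119652741664 / 189531657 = -744570.35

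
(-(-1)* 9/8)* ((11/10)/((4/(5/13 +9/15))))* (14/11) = 126/325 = 0.39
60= 60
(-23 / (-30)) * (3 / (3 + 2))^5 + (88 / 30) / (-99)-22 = -18537199 / 843750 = -21.97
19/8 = 2.38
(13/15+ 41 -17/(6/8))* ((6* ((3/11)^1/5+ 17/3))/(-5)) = -181248/1375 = -131.82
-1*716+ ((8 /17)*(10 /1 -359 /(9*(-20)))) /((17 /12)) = -181564 /255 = -712.02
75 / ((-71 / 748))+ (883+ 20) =8013 / 71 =112.86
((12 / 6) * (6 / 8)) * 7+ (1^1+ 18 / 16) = 101 / 8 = 12.62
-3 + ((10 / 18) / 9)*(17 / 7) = -1616 / 567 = -2.85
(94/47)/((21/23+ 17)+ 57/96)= 1472/13621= 0.11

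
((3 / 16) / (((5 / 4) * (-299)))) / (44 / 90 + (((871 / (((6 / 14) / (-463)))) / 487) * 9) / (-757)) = -0.00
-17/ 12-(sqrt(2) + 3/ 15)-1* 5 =-8.03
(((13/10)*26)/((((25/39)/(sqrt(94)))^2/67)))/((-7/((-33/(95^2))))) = 53423521866/197421875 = 270.61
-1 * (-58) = 58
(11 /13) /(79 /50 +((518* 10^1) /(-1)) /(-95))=10450 /692913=0.02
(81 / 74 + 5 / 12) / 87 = 671 / 38628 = 0.02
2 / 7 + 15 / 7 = 17 / 7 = 2.43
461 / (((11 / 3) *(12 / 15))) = 6915 / 44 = 157.16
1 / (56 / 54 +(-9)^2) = 27 / 2215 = 0.01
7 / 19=0.37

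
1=1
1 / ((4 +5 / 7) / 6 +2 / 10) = 70 / 69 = 1.01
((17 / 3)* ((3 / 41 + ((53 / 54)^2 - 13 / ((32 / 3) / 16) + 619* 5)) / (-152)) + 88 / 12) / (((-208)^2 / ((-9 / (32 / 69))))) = 134621701373 / 2795433099264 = 0.05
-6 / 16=-3 / 8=-0.38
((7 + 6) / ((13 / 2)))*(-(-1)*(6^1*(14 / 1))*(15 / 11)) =2520 / 11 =229.09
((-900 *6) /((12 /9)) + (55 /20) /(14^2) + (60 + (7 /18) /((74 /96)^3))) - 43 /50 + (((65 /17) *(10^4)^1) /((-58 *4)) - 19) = -2042867666227949 /489449808400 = -4173.80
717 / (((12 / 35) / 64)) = 133840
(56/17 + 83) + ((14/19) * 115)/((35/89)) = 97471/323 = 301.77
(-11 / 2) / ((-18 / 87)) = 26.58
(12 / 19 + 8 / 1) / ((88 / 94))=1927 / 209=9.22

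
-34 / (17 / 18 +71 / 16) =-4896 / 775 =-6.32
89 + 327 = 416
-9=-9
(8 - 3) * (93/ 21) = 155/ 7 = 22.14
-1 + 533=532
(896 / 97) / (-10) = -448 / 485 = -0.92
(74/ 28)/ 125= 37/ 1750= 0.02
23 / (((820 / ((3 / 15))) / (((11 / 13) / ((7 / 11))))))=2783 / 373100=0.01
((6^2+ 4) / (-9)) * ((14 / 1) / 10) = -6.22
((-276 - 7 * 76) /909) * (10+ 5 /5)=-88 /9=-9.78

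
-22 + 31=9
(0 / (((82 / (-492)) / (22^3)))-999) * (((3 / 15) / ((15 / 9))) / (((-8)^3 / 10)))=2997 / 1280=2.34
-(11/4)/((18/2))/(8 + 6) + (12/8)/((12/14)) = 871/504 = 1.73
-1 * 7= -7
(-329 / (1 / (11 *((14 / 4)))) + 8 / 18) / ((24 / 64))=-911956 / 27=-33776.15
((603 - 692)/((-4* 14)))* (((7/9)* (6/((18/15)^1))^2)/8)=2225/576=3.86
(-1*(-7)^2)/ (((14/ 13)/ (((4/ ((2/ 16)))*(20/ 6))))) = -14560/ 3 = -4853.33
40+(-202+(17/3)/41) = -19909/123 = -161.86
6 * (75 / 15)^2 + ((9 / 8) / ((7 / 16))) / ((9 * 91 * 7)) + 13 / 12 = 8084191 / 53508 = 151.08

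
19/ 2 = 9.50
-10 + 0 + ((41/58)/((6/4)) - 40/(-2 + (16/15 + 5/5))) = -53029/87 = -609.53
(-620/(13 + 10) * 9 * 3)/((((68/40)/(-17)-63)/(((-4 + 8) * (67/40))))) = 1121580/14513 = 77.28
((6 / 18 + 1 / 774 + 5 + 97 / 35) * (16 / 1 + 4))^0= 1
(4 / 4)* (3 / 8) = 3 / 8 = 0.38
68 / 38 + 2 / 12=223 / 114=1.96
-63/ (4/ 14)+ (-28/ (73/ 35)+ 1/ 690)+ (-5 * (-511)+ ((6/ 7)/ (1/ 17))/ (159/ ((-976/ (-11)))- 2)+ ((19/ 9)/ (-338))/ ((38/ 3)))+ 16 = 54845097267869/ 24192610260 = 2267.02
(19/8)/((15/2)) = 0.32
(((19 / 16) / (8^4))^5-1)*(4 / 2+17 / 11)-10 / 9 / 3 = -1405980728211813727575950441 / 359050968425544864887734272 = -3.92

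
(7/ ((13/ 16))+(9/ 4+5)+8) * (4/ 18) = 1241/ 234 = 5.30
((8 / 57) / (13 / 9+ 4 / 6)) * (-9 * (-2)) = 432 / 361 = 1.20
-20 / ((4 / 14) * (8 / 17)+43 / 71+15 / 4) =-675920 / 151747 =-4.45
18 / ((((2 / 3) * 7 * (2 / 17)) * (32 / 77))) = 5049 / 64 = 78.89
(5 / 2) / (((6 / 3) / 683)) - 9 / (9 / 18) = 3343 / 4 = 835.75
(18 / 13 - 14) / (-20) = 41 / 65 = 0.63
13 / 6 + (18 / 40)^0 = 19 / 6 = 3.17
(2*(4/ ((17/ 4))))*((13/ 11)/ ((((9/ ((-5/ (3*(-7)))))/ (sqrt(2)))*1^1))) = 2080*sqrt(2)/ 35343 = 0.08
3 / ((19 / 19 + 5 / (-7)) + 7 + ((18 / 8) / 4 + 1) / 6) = 2016 / 5071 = 0.40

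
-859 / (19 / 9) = -7731 / 19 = -406.89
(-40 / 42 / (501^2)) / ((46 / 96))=-320 / 40411161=-0.00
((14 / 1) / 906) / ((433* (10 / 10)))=7 / 196149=0.00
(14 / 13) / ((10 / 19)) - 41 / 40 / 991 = 1053891 / 515320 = 2.05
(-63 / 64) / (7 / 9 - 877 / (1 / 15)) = 567 / 7576832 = 0.00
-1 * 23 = -23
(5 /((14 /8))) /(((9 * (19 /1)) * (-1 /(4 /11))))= -0.01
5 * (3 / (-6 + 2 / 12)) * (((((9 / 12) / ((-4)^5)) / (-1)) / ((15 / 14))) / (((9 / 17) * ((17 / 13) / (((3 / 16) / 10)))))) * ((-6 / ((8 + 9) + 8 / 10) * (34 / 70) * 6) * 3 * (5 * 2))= 0.00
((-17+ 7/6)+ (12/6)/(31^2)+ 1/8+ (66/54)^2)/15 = -1770095/1868184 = -0.95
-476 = -476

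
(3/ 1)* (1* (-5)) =-15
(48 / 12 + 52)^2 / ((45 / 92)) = 288512 / 45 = 6411.38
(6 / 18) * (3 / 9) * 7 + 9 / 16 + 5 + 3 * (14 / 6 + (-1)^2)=2353 / 144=16.34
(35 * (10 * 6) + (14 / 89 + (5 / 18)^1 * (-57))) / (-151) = -1113029 / 80634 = -13.80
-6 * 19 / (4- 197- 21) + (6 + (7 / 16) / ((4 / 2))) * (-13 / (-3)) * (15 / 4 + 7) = 11924675 / 41088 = 290.22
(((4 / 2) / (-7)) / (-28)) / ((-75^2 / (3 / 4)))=-1 / 735000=-0.00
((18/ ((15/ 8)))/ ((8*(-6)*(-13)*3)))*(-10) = -2/ 39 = -0.05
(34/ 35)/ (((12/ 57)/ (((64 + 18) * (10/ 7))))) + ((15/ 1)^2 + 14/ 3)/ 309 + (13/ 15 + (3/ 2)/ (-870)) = 2856566269/ 5269068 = 542.14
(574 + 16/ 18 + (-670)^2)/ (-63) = -4045274/ 567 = -7134.52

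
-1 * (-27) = 27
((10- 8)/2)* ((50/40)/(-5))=-1/4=-0.25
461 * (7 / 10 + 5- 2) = 1705.70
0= 0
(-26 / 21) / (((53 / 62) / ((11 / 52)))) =-341 / 1113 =-0.31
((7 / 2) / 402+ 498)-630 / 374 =74621353 / 150348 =496.32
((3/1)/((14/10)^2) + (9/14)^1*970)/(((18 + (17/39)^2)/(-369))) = -17191056870/1355683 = -12680.74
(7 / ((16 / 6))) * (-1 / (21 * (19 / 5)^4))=-625 / 1042568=-0.00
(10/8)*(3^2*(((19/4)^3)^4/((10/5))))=99599171357977245/134217728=742071653.59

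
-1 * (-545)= 545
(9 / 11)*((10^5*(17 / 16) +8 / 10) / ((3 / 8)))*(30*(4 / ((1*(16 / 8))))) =153001152 / 11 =13909195.64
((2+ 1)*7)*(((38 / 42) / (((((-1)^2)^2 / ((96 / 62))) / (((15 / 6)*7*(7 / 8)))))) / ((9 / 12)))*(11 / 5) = 40964 / 31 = 1321.42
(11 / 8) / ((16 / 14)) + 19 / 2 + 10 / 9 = 6805 / 576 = 11.81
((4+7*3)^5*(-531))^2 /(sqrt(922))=26889896392822265625*sqrt(922) /922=885571575426013667.45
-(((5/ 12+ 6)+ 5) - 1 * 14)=31/ 12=2.58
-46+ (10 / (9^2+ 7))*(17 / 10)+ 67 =1865 / 88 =21.19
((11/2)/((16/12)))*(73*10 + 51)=25773/8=3221.62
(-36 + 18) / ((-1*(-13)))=-18 / 13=-1.38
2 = 2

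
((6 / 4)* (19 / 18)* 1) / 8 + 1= 1.20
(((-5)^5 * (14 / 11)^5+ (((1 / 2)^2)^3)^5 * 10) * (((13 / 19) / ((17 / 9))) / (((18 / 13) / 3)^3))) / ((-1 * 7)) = 25771131296681103511945 / 4691860641093255168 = 5492.73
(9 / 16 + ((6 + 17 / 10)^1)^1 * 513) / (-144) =-35117 / 1280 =-27.44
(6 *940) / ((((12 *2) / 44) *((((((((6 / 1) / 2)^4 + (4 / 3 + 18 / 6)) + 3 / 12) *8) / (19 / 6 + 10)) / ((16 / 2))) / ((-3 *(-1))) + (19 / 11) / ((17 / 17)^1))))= 682440 / 257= 2655.41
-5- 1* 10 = -15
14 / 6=7 / 3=2.33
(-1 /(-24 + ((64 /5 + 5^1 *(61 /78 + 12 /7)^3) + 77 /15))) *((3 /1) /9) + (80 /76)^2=23248498506040 /21070155415363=1.10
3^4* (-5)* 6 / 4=-1215 / 2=-607.50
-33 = -33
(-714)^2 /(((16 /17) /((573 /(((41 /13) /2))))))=16139249217 /82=196820112.40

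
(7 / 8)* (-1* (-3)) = 21 / 8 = 2.62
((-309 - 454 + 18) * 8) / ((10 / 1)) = -596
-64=-64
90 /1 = 90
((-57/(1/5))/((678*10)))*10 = -95/226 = -0.42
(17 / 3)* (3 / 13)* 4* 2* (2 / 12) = 68 / 39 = 1.74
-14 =-14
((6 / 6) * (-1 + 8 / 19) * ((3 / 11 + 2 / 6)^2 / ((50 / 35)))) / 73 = -280 / 137313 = -0.00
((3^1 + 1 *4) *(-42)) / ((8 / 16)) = -588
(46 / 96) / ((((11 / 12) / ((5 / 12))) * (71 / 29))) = 3335 / 37488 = 0.09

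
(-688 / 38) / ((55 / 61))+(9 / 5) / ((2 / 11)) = -21277 / 2090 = -10.18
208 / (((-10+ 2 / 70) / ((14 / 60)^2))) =-17836 / 15705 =-1.14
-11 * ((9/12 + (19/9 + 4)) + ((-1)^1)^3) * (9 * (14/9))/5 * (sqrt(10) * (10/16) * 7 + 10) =-113729 * sqrt(10)/144 - 16247/9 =-4302.74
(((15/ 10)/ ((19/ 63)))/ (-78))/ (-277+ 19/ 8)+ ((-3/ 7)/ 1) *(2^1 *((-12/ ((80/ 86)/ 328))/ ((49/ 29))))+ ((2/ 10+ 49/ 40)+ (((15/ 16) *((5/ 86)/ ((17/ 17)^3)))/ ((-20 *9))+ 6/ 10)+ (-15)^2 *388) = 274912001857730743/ 3073412194944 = 89448.46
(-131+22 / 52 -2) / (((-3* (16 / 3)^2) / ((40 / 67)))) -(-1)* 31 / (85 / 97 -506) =181982129 / 210099136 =0.87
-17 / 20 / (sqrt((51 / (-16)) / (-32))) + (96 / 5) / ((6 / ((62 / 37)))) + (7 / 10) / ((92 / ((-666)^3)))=-9563820767 / 4255 - 4 * sqrt(102) / 15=-2247669.15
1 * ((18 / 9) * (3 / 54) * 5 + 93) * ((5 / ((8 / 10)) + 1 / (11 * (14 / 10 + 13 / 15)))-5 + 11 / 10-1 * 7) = -2419487 / 5610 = -431.28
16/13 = 1.23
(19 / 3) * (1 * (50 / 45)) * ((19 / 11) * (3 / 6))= 1805 / 297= 6.08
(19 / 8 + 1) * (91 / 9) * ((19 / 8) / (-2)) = -5187 / 128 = -40.52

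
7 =7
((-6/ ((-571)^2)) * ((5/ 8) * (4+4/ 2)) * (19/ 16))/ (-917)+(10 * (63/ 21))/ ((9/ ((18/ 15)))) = 38269389271/ 9567347104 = 4.00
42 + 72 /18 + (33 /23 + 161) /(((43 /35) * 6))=201862 /2967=68.04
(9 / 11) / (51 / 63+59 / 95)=17955 / 31394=0.57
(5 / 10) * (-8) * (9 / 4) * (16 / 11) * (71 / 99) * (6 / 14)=-3408 / 847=-4.02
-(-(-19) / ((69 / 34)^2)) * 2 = -43928 / 4761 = -9.23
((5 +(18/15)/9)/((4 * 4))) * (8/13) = 0.20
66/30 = 11/5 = 2.20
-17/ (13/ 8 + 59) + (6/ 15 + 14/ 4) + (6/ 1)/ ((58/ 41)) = 221129/ 28130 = 7.86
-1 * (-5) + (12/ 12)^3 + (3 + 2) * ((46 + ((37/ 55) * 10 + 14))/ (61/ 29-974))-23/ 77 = 2325641/ 434049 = 5.36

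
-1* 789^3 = -491169069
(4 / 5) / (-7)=-4 / 35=-0.11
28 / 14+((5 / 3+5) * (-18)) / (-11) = 142 / 11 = 12.91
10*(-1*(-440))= 4400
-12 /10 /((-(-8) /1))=-3 /20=-0.15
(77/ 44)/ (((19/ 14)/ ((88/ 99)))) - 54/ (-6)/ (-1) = -1343/ 171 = -7.85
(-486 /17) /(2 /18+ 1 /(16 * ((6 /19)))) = -139968 /1513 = -92.51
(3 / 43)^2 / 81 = 1 / 16641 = 0.00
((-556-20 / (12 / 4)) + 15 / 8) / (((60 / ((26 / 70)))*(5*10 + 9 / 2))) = -174967 / 2746800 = -0.06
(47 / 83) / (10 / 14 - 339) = -329 / 196544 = -0.00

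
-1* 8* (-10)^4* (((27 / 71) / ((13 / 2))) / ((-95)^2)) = -172800 / 333203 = -0.52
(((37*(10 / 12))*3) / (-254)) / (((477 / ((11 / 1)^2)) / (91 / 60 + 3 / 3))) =-676027 / 2907792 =-0.23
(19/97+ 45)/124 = 1096/3007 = 0.36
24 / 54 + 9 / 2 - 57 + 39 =-235 / 18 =-13.06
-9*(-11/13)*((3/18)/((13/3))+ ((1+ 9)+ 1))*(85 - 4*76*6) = -146184.04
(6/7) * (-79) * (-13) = 6162/7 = 880.29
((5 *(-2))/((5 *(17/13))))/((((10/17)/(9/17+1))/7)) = -2366/85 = -27.84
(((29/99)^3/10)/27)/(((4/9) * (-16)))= -24389/1862974080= -0.00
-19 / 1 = -19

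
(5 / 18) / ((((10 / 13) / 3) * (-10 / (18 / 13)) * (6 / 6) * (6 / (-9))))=9 / 40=0.22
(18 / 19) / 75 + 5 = 2381 / 475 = 5.01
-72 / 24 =-3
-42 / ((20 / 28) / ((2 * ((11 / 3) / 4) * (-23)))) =2479.40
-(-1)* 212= 212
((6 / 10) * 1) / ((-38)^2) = 3 / 7220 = 0.00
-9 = -9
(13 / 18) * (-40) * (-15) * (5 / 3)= 6500 / 9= 722.22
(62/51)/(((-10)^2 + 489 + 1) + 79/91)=0.00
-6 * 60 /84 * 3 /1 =-90 /7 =-12.86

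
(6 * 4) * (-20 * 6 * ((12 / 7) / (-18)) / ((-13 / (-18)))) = 34560 / 91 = 379.78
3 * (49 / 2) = 147 / 2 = 73.50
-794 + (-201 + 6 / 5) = -4969 / 5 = -993.80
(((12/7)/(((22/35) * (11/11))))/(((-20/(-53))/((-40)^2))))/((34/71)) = 4515600/187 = 24147.59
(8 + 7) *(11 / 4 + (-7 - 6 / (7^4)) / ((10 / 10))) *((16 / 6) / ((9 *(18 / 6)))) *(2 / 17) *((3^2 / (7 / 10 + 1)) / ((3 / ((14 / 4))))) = -4084100 / 892143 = -4.58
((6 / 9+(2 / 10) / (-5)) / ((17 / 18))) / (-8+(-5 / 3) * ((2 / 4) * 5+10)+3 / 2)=-423 / 17425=-0.02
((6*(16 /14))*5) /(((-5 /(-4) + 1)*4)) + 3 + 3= 9.81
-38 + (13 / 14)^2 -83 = -120.14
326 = 326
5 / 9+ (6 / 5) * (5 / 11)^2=875 / 1089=0.80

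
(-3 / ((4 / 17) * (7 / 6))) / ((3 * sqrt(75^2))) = -17 / 350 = -0.05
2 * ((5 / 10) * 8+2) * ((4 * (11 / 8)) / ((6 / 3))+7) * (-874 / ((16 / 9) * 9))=-51129 / 8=-6391.12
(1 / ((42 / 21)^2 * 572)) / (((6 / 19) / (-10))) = -95 / 6864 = -0.01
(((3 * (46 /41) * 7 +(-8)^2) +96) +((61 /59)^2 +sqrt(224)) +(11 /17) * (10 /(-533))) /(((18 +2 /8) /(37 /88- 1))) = -239305167 /40818206- 102 * sqrt(14) /803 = -6.34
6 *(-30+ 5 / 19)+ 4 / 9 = -30434 / 171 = -177.98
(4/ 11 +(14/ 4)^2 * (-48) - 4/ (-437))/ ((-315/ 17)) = 31.71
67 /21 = 3.19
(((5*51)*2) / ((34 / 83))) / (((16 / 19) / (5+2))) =165585 / 16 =10349.06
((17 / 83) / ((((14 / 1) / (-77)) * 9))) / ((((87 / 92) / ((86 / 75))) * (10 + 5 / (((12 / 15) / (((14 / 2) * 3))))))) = -2959088 / 2753908875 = -0.00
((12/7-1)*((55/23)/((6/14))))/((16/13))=3575/1104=3.24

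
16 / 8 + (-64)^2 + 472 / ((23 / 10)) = 98974 / 23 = 4303.22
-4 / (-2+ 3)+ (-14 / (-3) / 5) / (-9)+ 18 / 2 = 4.90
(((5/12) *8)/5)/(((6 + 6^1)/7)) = 7/18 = 0.39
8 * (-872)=-6976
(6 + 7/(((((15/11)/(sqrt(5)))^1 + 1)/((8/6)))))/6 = 1189/342 - 77* sqrt(5)/114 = 1.97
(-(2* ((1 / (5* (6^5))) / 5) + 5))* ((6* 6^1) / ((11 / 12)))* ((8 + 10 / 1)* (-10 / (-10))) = -972002 / 275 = -3534.55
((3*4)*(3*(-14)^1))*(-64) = 32256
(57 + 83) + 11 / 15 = 2111 / 15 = 140.73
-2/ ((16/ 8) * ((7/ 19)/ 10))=-190/ 7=-27.14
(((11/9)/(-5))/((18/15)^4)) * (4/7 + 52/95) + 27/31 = 1480951/2003778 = 0.74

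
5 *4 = 20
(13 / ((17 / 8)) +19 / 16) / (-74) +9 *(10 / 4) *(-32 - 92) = -56159107 / 20128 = -2790.10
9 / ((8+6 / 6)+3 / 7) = 21 / 22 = 0.95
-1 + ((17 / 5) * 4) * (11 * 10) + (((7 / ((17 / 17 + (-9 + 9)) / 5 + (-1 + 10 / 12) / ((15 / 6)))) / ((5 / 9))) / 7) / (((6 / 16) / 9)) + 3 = 1822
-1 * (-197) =197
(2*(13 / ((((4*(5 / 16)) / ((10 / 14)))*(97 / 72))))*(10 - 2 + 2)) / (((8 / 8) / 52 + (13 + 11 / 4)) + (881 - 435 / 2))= 648960 / 3997273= 0.16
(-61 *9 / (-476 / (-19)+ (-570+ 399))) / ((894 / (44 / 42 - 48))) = -571387 / 2892239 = -0.20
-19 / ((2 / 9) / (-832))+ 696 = 71832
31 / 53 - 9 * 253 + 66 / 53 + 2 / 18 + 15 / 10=-2168975 / 954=-2273.56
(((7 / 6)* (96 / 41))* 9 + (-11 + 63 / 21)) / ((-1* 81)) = -680 / 3321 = -0.20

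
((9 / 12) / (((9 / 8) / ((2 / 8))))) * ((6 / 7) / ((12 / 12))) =1 / 7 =0.14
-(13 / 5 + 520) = -2613 / 5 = -522.60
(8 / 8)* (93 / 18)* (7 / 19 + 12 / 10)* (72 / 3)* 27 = 498852 / 95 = 5251.07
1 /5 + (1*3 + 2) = 26 /5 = 5.20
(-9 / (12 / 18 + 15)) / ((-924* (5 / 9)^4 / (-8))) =-118098 / 2261875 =-0.05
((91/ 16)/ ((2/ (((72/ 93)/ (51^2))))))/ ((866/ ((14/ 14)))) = 91/ 93101928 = 0.00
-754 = -754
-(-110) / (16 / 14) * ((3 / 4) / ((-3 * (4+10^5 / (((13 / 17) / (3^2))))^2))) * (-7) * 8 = 455455 / 468183182405408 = 0.00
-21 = -21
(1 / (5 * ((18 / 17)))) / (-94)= -17 / 8460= -0.00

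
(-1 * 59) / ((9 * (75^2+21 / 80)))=-4720 / 4050189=-0.00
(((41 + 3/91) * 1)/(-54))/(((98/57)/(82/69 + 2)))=-1.41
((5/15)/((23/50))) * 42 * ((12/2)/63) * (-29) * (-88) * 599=305729600/69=4430863.77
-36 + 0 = -36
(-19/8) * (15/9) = -95/24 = -3.96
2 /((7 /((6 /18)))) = 0.10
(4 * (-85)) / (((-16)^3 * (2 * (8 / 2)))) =85 / 8192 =0.01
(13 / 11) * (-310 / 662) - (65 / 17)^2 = -15965560 / 1052249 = -15.17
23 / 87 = 0.26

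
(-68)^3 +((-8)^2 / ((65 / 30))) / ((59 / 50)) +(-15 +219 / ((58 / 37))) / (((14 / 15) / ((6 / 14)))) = -1370447771501 / 4359628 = -314349.70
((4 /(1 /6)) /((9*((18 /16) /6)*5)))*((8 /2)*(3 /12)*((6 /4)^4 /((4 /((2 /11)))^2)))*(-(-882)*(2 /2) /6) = 2646 /605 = 4.37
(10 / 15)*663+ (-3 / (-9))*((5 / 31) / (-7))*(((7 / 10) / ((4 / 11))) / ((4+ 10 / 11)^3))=51781706831 / 117153216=442.00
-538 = -538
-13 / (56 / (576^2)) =-77019.43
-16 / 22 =-0.73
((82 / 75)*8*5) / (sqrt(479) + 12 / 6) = -1312 / 7125 + 656*sqrt(479) / 7125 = 1.83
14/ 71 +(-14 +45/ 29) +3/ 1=-19048/ 2059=-9.25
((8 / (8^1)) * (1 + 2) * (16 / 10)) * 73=350.40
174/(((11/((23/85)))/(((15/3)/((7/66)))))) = 24012/119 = 201.78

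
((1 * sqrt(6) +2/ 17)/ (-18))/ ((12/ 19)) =-19 * sqrt(6)/ 216 - 19/ 1836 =-0.23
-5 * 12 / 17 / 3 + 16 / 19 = -108 / 323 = -0.33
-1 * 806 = -806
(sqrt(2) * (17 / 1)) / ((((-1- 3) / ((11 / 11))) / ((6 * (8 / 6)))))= -34 * sqrt(2)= -48.08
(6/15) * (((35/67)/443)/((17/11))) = 154/504577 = 0.00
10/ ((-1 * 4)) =-5/ 2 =-2.50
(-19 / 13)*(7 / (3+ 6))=-133 / 117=-1.14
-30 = -30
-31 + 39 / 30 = -297 / 10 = -29.70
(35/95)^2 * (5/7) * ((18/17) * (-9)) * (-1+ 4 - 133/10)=58401/6137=9.52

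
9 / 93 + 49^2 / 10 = 74461 / 310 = 240.20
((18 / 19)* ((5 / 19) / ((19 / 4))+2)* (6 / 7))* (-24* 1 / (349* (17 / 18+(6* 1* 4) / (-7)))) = 34618752 / 749256583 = 0.05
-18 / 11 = -1.64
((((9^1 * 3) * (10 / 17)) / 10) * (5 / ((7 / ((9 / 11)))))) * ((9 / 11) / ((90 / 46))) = 5589 / 14399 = 0.39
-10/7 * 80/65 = -160/91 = -1.76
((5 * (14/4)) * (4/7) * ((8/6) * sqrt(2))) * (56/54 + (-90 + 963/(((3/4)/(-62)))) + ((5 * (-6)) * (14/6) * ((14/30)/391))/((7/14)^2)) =-33654574640 * sqrt(2)/31671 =-1502786.65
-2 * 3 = -6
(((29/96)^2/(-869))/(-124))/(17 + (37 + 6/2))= 841/56605519872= 0.00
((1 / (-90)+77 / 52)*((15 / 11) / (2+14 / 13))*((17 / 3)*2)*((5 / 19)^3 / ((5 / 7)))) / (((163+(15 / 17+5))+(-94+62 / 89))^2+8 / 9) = 246532055455 / 7478420641493296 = 0.00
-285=-285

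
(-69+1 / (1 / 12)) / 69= -19 / 23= -0.83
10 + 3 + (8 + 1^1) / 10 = 139 / 10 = 13.90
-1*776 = -776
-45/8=-5.62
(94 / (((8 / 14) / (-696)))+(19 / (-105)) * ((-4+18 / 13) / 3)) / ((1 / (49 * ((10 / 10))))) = -3281908658 / 585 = -5610100.27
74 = 74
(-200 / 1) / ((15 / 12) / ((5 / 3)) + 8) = -160 / 7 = -22.86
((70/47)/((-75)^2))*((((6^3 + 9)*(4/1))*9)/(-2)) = -252/235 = -1.07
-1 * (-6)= 6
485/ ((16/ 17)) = 8245/ 16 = 515.31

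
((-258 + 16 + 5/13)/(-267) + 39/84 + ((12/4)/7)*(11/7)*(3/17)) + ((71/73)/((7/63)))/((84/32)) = 4.82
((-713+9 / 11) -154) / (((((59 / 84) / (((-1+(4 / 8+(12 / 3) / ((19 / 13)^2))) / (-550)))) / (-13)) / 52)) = -134042152608 / 64429475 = -2080.45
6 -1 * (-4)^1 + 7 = 17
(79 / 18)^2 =6241 / 324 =19.26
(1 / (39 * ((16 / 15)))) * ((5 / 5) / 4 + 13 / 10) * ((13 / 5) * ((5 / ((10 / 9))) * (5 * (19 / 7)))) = 5301 / 896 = 5.92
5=5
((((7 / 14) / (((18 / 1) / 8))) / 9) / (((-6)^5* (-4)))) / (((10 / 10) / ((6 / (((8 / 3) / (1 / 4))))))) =1 / 2239488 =0.00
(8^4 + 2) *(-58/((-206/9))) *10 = 103842.52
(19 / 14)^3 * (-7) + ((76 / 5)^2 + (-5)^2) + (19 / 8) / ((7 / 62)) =2543867 / 9800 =259.58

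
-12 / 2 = -6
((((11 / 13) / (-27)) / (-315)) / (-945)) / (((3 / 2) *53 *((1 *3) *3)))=-22 / 149516496675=-0.00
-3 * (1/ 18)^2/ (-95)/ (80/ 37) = 37/ 820800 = 0.00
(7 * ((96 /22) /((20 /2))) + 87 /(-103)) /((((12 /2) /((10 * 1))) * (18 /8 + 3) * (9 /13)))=72332 /71379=1.01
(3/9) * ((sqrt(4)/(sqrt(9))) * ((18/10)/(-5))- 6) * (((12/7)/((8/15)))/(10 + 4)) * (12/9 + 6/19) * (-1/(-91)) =-282/32585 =-0.01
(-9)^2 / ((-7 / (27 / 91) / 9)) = -19683 / 637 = -30.90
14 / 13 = 1.08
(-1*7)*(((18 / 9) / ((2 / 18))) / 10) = -63 / 5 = -12.60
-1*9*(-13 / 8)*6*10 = 1755 / 2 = 877.50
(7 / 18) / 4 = 7 / 72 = 0.10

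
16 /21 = 0.76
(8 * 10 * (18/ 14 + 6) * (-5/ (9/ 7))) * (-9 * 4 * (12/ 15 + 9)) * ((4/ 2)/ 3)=533120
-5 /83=-0.06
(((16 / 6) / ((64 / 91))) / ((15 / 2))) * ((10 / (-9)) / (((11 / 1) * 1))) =-91 / 1782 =-0.05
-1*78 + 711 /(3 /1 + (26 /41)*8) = 3333 /331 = 10.07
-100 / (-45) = 20 / 9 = 2.22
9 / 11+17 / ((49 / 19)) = 3994 / 539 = 7.41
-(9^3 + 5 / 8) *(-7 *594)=12135123 / 4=3033780.75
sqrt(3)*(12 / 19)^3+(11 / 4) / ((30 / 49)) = 1728*sqrt(3) / 6859+539 / 120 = 4.93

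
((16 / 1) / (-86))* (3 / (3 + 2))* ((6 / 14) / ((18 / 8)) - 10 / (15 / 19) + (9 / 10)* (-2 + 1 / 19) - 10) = 386692 / 142975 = 2.70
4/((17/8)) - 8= -104/17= -6.12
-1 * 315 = -315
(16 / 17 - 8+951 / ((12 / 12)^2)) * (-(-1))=16047 / 17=943.94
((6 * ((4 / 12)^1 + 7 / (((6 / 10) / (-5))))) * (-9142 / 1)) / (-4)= -795354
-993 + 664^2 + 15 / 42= 6158647 / 14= 439903.36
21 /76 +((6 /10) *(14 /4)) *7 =14.98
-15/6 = -5/2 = -2.50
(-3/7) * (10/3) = -10/7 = -1.43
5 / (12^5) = 5 / 248832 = 0.00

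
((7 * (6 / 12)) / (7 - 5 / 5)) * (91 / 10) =637 / 120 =5.31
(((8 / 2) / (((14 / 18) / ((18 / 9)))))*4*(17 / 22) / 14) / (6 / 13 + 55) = 15912 / 388619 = 0.04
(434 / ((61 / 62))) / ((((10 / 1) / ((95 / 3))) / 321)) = 448393.15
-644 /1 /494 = -322 /247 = -1.30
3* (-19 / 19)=-3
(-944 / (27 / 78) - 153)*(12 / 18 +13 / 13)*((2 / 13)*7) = -1814470 / 351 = -5169.43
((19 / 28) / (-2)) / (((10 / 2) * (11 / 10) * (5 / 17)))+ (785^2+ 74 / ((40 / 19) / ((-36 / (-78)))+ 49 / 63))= 78767624251 / 127820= 616238.65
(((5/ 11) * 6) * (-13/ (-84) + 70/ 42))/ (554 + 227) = 765/ 120274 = 0.01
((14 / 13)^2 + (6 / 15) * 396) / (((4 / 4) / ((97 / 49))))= 13078316 / 41405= 315.86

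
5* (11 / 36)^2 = 605 / 1296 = 0.47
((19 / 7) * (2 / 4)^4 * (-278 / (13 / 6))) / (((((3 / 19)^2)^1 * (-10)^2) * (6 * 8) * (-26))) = 953401 / 136281600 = 0.01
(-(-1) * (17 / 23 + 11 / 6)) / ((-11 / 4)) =-710 / 759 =-0.94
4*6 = 24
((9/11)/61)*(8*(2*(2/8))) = 36/671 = 0.05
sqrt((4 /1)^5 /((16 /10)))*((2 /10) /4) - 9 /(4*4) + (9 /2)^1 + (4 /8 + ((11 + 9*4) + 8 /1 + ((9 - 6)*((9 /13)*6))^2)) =2*sqrt(10) /5 + 580623 /2704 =215.99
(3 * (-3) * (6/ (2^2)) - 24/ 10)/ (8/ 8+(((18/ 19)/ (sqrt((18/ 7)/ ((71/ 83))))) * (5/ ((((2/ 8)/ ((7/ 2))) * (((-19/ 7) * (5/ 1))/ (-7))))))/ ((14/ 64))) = 1719846237/ 879685845730 - 270004896 * sqrt(82502)/ 439842922865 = -0.17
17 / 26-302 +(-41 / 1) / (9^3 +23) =-2946493 / 9776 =-301.40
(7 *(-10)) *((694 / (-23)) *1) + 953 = 70499 / 23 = 3065.17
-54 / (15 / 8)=-144 / 5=-28.80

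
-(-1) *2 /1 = 2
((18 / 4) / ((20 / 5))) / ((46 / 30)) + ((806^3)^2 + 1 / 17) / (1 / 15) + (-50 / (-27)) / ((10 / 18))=38591308919778422193005 / 9384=4112458324784571844.95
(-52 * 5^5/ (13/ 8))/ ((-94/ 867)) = 43350000/ 47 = 922340.43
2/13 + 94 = 1224/13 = 94.15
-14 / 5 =-2.80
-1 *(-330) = 330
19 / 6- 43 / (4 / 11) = -1381 / 12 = -115.08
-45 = -45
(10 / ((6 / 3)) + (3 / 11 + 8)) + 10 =256 / 11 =23.27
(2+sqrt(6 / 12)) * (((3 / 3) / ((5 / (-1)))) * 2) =-4 / 5 - sqrt(2) / 5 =-1.08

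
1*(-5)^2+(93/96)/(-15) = 11969/480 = 24.94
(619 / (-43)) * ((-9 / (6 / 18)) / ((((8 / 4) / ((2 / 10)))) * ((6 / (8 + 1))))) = 50139 / 860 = 58.30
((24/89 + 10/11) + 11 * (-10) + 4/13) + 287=2271597/12727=178.49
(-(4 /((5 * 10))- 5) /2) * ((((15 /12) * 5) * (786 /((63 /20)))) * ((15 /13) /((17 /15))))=6042375 /1547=3905.87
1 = 1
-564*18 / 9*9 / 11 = -10152 / 11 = -922.91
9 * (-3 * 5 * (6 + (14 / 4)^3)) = -52785 / 8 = -6598.12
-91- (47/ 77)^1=-7054/ 77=-91.61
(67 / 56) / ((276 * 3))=67 / 46368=0.00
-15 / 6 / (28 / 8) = -0.71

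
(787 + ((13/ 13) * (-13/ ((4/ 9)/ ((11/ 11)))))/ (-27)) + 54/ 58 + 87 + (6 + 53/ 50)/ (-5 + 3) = 3795307/ 4350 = 872.48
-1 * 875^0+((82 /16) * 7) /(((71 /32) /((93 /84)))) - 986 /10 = -29003 /355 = -81.70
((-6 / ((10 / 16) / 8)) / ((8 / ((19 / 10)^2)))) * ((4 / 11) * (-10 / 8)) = 4332 / 275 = 15.75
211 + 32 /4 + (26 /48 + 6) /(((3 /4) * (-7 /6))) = 4442 /21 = 211.52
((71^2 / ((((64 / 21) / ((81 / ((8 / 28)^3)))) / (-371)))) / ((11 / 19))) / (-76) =48435791.75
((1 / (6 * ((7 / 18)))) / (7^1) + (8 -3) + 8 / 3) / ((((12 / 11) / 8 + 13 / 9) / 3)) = 14.67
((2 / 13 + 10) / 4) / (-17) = -33 / 221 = -0.15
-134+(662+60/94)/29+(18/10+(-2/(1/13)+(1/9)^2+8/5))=-73825414/552015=-133.74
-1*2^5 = -32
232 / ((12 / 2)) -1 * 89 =-151 / 3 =-50.33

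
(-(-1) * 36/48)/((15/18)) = 9/10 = 0.90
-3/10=-0.30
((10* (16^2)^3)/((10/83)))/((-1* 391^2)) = -1392508928/152881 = -9108.45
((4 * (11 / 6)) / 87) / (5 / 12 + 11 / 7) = 616 / 14529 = 0.04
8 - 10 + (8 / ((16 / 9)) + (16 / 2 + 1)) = 11.50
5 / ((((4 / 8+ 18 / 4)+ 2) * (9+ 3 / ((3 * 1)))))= 1 / 14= 0.07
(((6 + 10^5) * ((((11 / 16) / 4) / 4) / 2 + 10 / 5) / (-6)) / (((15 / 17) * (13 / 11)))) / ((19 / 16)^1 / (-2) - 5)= 215062903 / 37232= 5776.29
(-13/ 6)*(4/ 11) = -26/ 33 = -0.79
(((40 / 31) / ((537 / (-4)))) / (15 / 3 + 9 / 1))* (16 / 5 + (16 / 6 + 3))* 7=-2128 / 49941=-0.04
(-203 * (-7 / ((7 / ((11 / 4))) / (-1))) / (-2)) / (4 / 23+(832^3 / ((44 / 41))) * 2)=564949 / 2172409348448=0.00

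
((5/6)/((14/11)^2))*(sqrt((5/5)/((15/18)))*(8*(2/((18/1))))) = 121*sqrt(30)/1323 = 0.50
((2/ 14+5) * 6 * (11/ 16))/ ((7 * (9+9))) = 33/ 196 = 0.17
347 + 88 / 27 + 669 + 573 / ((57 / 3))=538351 / 513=1049.42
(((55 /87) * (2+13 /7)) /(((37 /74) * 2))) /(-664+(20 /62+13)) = -15345 /4094713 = -0.00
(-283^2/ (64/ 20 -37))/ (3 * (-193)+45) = -400445/ 90246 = -4.44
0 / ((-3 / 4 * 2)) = 0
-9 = -9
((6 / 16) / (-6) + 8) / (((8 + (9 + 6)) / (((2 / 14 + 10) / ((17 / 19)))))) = 171323 / 43792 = 3.91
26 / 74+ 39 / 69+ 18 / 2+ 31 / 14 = 144527 / 11914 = 12.13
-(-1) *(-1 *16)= -16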